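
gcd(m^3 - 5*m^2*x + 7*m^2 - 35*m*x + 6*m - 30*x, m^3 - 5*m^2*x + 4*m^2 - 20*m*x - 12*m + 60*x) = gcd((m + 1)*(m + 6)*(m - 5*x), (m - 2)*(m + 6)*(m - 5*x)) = -m^2 + 5*m*x - 6*m + 30*x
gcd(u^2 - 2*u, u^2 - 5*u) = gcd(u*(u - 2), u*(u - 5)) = u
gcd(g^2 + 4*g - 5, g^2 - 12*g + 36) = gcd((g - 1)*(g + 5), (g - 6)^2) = 1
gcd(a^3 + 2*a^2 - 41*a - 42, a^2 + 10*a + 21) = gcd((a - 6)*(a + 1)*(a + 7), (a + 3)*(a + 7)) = a + 7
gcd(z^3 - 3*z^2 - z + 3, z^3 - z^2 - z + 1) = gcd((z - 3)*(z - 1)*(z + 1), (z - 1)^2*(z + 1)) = z^2 - 1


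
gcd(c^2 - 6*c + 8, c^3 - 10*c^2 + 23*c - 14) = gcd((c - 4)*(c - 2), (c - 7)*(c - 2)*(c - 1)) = c - 2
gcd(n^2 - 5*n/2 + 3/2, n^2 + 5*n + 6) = 1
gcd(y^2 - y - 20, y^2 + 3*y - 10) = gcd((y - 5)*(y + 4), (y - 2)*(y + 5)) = 1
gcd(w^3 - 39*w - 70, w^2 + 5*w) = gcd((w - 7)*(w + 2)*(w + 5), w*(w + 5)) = w + 5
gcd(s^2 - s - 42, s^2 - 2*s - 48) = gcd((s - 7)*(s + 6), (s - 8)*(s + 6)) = s + 6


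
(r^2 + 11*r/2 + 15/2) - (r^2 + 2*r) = 7*r/2 + 15/2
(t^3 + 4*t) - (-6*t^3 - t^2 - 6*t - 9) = 7*t^3 + t^2 + 10*t + 9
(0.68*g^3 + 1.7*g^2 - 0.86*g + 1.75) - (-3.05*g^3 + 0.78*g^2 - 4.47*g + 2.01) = 3.73*g^3 + 0.92*g^2 + 3.61*g - 0.26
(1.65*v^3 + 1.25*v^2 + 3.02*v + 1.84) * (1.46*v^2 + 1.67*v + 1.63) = 2.409*v^5 + 4.5805*v^4 + 9.1862*v^3 + 9.7673*v^2 + 7.9954*v + 2.9992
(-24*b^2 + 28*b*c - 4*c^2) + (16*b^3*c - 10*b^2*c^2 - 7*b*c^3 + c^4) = 16*b^3*c - 10*b^2*c^2 - 24*b^2 - 7*b*c^3 + 28*b*c + c^4 - 4*c^2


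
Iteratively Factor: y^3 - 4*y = (y - 2)*(y^2 + 2*y) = (y - 2)*(y + 2)*(y)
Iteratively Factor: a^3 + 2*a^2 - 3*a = (a + 3)*(a^2 - a) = a*(a + 3)*(a - 1)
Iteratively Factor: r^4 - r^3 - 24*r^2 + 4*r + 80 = (r - 5)*(r^3 + 4*r^2 - 4*r - 16) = (r - 5)*(r + 2)*(r^2 + 2*r - 8) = (r - 5)*(r - 2)*(r + 2)*(r + 4)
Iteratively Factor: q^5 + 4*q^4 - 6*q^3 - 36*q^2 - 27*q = (q + 1)*(q^4 + 3*q^3 - 9*q^2 - 27*q) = (q + 1)*(q + 3)*(q^3 - 9*q) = (q + 1)*(q + 3)^2*(q^2 - 3*q) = (q - 3)*(q + 1)*(q + 3)^2*(q)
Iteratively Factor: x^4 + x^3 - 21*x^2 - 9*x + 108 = (x + 4)*(x^3 - 3*x^2 - 9*x + 27) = (x - 3)*(x + 4)*(x^2 - 9) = (x - 3)*(x + 3)*(x + 4)*(x - 3)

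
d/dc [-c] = -1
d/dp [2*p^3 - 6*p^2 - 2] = 6*p*(p - 2)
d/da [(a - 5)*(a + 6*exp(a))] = a + (a - 5)*(6*exp(a) + 1) + 6*exp(a)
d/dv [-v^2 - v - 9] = -2*v - 1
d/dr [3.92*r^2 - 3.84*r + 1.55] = 7.84*r - 3.84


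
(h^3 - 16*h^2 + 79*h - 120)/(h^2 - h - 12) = (-h^3 + 16*h^2 - 79*h + 120)/(-h^2 + h + 12)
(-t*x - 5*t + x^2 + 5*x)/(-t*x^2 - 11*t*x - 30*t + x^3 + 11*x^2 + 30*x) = 1/(x + 6)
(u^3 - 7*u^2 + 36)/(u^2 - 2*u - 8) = (u^2 - 9*u + 18)/(u - 4)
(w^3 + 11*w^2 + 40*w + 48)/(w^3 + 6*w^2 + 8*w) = (w^2 + 7*w + 12)/(w*(w + 2))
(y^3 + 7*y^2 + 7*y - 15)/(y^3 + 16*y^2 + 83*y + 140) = (y^2 + 2*y - 3)/(y^2 + 11*y + 28)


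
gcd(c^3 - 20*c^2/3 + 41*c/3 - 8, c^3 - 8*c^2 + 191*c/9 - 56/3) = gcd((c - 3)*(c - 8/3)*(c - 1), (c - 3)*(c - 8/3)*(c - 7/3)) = c^2 - 17*c/3 + 8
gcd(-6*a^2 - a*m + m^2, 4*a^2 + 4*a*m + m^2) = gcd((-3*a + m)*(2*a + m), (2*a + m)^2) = 2*a + m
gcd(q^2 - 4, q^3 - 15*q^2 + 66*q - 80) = q - 2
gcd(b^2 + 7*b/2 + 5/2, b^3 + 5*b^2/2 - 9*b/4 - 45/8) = b + 5/2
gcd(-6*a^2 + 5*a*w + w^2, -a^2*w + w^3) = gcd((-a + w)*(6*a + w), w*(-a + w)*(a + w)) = -a + w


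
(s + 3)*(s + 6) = s^2 + 9*s + 18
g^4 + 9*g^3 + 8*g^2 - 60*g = g*(g - 2)*(g + 5)*(g + 6)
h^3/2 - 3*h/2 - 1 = (h/2 + 1/2)*(h - 2)*(h + 1)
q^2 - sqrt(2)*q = q*(q - sqrt(2))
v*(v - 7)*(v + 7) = v^3 - 49*v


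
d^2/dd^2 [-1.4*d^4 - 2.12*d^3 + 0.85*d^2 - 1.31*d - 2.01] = -16.8*d^2 - 12.72*d + 1.7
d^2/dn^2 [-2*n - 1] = 0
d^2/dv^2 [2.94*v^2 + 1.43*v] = 5.88000000000000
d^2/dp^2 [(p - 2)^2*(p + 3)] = 6*p - 2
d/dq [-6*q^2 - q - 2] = -12*q - 1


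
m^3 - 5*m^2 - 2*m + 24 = (m - 4)*(m - 3)*(m + 2)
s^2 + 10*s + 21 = (s + 3)*(s + 7)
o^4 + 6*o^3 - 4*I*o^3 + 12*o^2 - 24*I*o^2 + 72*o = o*(o + 6)*(o - 6*I)*(o + 2*I)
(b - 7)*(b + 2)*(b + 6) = b^3 + b^2 - 44*b - 84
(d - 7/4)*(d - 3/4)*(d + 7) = d^3 + 9*d^2/2 - 259*d/16 + 147/16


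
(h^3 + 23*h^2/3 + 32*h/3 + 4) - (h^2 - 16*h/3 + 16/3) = h^3 + 20*h^2/3 + 16*h - 4/3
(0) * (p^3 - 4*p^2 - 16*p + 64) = 0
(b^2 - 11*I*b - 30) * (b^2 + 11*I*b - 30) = b^4 + 61*b^2 + 900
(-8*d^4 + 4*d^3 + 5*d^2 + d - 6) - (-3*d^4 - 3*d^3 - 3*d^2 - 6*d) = -5*d^4 + 7*d^3 + 8*d^2 + 7*d - 6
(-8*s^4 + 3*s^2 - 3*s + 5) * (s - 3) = -8*s^5 + 24*s^4 + 3*s^3 - 12*s^2 + 14*s - 15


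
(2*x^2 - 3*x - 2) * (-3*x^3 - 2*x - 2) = -6*x^5 + 9*x^4 + 2*x^3 + 2*x^2 + 10*x + 4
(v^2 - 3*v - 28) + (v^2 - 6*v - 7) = 2*v^2 - 9*v - 35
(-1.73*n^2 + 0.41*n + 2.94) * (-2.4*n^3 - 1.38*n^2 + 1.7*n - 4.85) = 4.152*n^5 + 1.4034*n^4 - 10.5628*n^3 + 5.0303*n^2 + 3.0095*n - 14.259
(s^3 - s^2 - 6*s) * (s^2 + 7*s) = s^5 + 6*s^4 - 13*s^3 - 42*s^2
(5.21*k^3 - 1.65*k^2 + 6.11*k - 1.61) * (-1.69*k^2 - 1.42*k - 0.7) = -8.8049*k^5 - 4.6097*k^4 - 11.6299*k^3 - 4.8003*k^2 - 1.9908*k + 1.127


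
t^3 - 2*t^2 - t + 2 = (t - 2)*(t - 1)*(t + 1)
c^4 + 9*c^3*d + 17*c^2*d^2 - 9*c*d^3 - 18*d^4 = (c - d)*(c + d)*(c + 3*d)*(c + 6*d)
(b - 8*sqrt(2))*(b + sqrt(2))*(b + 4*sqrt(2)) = b^3 - 3*sqrt(2)*b^2 - 72*b - 64*sqrt(2)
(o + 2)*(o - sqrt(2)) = o^2 - sqrt(2)*o + 2*o - 2*sqrt(2)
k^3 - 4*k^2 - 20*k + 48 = (k - 6)*(k - 2)*(k + 4)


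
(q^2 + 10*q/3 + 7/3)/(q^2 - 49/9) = 3*(q + 1)/(3*q - 7)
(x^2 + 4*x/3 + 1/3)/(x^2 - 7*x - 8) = (x + 1/3)/(x - 8)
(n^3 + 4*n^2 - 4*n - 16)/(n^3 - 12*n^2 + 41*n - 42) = (n^2 + 6*n + 8)/(n^2 - 10*n + 21)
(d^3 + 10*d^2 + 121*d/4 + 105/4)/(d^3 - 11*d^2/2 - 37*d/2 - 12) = (2*d^2 + 17*d + 35)/(2*(d^2 - 7*d - 8))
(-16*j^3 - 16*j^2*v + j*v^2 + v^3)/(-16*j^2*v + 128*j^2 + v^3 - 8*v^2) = (j + v)/(v - 8)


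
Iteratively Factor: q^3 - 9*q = (q - 3)*(q^2 + 3*q) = q*(q - 3)*(q + 3)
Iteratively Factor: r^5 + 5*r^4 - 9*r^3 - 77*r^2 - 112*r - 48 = (r + 1)*(r^4 + 4*r^3 - 13*r^2 - 64*r - 48) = (r + 1)^2*(r^3 + 3*r^2 - 16*r - 48) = (r + 1)^2*(r + 4)*(r^2 - r - 12) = (r + 1)^2*(r + 3)*(r + 4)*(r - 4)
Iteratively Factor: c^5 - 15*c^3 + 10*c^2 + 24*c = (c)*(c^4 - 15*c^2 + 10*c + 24) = c*(c - 3)*(c^3 + 3*c^2 - 6*c - 8) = c*(c - 3)*(c + 4)*(c^2 - c - 2) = c*(c - 3)*(c + 1)*(c + 4)*(c - 2)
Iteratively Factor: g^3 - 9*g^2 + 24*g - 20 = (g - 2)*(g^2 - 7*g + 10) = (g - 2)^2*(g - 5)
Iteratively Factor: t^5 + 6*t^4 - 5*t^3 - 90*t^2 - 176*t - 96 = (t + 2)*(t^4 + 4*t^3 - 13*t^2 - 64*t - 48) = (t + 2)*(t + 3)*(t^3 + t^2 - 16*t - 16) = (t - 4)*(t + 2)*(t + 3)*(t^2 + 5*t + 4) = (t - 4)*(t + 1)*(t + 2)*(t + 3)*(t + 4)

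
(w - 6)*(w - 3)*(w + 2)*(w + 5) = w^4 - 2*w^3 - 35*w^2 + 36*w + 180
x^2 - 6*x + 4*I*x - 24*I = (x - 6)*(x + 4*I)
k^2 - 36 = (k - 6)*(k + 6)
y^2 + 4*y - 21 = (y - 3)*(y + 7)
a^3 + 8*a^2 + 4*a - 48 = (a - 2)*(a + 4)*(a + 6)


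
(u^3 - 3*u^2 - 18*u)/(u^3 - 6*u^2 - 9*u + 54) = u/(u - 3)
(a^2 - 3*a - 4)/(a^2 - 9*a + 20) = (a + 1)/(a - 5)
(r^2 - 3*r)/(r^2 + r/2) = 2*(r - 3)/(2*r + 1)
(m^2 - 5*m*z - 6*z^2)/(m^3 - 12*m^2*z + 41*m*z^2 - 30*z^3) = (m + z)/(m^2 - 6*m*z + 5*z^2)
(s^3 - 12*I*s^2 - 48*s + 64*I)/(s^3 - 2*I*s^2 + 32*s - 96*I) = (s - 4*I)/(s + 6*I)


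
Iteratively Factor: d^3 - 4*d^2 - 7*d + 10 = (d - 5)*(d^2 + d - 2) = (d - 5)*(d - 1)*(d + 2)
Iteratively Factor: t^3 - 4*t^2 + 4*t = (t - 2)*(t^2 - 2*t) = (t - 2)^2*(t)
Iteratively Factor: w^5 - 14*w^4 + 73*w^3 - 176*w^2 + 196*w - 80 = (w - 2)*(w^4 - 12*w^3 + 49*w^2 - 78*w + 40) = (w - 5)*(w - 2)*(w^3 - 7*w^2 + 14*w - 8) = (w - 5)*(w - 4)*(w - 2)*(w^2 - 3*w + 2) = (w - 5)*(w - 4)*(w - 2)^2*(w - 1)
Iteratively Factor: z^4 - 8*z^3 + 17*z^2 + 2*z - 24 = (z - 3)*(z^3 - 5*z^2 + 2*z + 8) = (z - 3)*(z - 2)*(z^2 - 3*z - 4) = (z - 4)*(z - 3)*(z - 2)*(z + 1)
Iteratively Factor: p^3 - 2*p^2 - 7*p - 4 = (p + 1)*(p^2 - 3*p - 4) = (p + 1)^2*(p - 4)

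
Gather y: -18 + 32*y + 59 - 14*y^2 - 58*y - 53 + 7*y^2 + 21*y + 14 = -7*y^2 - 5*y + 2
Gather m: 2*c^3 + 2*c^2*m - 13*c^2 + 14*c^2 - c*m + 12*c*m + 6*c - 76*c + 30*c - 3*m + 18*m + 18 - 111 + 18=2*c^3 + c^2 - 40*c + m*(2*c^2 + 11*c + 15) - 75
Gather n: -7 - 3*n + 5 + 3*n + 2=0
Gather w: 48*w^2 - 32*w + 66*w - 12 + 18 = 48*w^2 + 34*w + 6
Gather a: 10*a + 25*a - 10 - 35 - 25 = 35*a - 70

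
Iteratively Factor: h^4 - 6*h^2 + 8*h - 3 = (h - 1)*(h^3 + h^2 - 5*h + 3) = (h - 1)^2*(h^2 + 2*h - 3) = (h - 1)^2*(h + 3)*(h - 1)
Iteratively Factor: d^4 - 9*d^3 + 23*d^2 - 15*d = (d - 1)*(d^3 - 8*d^2 + 15*d) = d*(d - 1)*(d^2 - 8*d + 15) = d*(d - 3)*(d - 1)*(d - 5)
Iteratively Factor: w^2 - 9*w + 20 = (w - 5)*(w - 4)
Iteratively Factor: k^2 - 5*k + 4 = (k - 4)*(k - 1)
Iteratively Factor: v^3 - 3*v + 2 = (v - 1)*(v^2 + v - 2) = (v - 1)*(v + 2)*(v - 1)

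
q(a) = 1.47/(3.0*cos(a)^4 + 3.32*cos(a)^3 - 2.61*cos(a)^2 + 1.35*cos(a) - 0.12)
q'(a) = 1.47*(12.0*sin(a)*cos(a)^3 + 9.96*sin(a)*cos(a)^2 - 5.22*sin(a)*cos(a) + 1.35*sin(a))/(3.0*cos(a)^4 + 3.32*cos(a)^3 - 2.61*cos(a)^2 + 1.35*cos(a) - 0.12)^2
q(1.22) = 6.93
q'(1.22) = 37.36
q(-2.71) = -0.37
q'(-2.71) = -0.21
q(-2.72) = -0.37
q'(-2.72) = -0.20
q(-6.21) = 0.30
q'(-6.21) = 0.08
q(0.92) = 1.67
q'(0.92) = 6.78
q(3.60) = -0.38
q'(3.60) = -0.23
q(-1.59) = -10.01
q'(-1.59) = -99.00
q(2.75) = -0.36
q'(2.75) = 0.18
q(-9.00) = -0.37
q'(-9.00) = -0.20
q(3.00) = -0.34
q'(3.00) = 0.05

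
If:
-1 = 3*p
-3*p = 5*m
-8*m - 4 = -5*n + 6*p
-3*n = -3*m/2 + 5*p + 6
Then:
No Solution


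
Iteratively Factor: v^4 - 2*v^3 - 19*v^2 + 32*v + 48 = (v + 1)*(v^3 - 3*v^2 - 16*v + 48) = (v - 4)*(v + 1)*(v^2 + v - 12) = (v - 4)*(v - 3)*(v + 1)*(v + 4)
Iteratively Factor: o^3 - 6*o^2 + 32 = (o - 4)*(o^2 - 2*o - 8) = (o - 4)^2*(o + 2)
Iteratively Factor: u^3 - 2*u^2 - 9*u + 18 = (u - 3)*(u^2 + u - 6) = (u - 3)*(u + 3)*(u - 2)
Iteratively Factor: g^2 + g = (g + 1)*(g)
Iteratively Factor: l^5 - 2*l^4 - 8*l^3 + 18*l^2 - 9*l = (l)*(l^4 - 2*l^3 - 8*l^2 + 18*l - 9) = l*(l + 3)*(l^3 - 5*l^2 + 7*l - 3) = l*(l - 1)*(l + 3)*(l^2 - 4*l + 3) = l*(l - 3)*(l - 1)*(l + 3)*(l - 1)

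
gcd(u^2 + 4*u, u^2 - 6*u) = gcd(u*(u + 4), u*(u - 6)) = u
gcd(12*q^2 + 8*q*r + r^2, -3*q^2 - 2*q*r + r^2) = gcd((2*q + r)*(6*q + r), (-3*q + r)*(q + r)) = 1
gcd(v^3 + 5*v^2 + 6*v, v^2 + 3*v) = v^2 + 3*v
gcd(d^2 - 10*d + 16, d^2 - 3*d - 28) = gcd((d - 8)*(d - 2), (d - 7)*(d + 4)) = 1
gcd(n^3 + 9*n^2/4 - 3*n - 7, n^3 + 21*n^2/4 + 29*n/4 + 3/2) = n + 2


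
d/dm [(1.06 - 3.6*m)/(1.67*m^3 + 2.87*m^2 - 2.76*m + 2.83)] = (12.024*m^3 + 5.0214*m^2 - 6.0844*m - 7.2624)/(2.7889*m^6 + 9.5858*m^5 - 0.981499999999999*m^4 - 6.3902*m^3 + 23.8618*m^2 - 15.6216*m + 8.0089)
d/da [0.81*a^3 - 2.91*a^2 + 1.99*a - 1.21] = 2.43*a^2 - 5.82*a + 1.99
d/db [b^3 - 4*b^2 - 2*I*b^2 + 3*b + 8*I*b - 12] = 3*b^2 - 8*b - 4*I*b + 3 + 8*I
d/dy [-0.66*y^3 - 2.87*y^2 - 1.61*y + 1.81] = -1.98*y^2 - 5.74*y - 1.61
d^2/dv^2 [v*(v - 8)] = 2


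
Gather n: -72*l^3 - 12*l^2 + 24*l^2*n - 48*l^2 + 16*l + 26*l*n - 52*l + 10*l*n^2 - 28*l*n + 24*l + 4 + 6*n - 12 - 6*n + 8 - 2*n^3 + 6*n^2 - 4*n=-72*l^3 - 60*l^2 - 12*l - 2*n^3 + n^2*(10*l + 6) + n*(24*l^2 - 2*l - 4)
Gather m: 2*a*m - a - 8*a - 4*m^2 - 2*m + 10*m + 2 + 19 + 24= -9*a - 4*m^2 + m*(2*a + 8) + 45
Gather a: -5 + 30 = 25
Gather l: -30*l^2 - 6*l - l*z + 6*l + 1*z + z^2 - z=-30*l^2 - l*z + z^2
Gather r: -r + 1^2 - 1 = -r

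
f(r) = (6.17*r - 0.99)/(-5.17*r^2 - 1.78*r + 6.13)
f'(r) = (6.17*r - 0.99)*(10.34*r + 1.78)/(-5.17*r^2 - 1.78*r + 6.13)^2 + 6.17/(-5.17*r^2 - 1.78*r + 6.13) = (31.8989*r^2 - 10.2366*r + 36.0599)/(26.7289*r^4 + 18.4052*r^3 - 60.2158*r^2 - 21.8228*r + 37.5769)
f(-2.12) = 1.06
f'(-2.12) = 1.13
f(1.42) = -1.14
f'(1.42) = 1.84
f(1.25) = -1.61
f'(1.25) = 4.20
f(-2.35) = 0.85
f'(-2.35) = 0.71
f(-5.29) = 0.26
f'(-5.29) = 0.06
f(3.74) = -0.30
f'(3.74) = 0.08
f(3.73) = -0.30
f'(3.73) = 0.08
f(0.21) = 0.06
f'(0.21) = 1.16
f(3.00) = -0.38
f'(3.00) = 0.14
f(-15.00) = 0.08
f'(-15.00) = 0.01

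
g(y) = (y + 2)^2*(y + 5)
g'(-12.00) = 240.00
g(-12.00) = -700.00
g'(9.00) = 429.00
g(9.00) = 1694.00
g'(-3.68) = -1.61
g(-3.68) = 3.73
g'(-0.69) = 13.01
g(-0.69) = 7.40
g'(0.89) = 42.40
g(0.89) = 49.19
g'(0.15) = 26.77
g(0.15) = 23.81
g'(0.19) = 27.53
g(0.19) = 24.89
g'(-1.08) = 8.06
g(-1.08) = 3.32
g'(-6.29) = 29.47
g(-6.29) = -23.74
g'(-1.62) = 2.71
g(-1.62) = 0.49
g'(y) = (y + 2)^2 + (y + 5)*(2*y + 4)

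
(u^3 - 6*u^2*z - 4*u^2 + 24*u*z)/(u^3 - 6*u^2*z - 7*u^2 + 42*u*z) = (u - 4)/(u - 7)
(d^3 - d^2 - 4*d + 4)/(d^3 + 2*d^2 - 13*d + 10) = (d + 2)/(d + 5)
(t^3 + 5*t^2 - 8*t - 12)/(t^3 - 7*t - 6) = (t^2 + 4*t - 12)/(t^2 - t - 6)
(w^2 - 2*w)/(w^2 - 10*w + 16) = w/(w - 8)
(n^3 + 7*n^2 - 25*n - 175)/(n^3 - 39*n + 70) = (n + 5)/(n - 2)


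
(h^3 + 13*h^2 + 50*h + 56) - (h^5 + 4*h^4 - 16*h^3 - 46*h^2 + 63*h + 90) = -h^5 - 4*h^4 + 17*h^3 + 59*h^2 - 13*h - 34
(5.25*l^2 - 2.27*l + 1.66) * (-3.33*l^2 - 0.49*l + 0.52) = -17.4825*l^4 + 4.9866*l^3 - 1.6855*l^2 - 1.9938*l + 0.8632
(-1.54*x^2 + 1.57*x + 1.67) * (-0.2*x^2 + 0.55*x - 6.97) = 0.308*x^4 - 1.161*x^3 + 11.2633*x^2 - 10.0244*x - 11.6399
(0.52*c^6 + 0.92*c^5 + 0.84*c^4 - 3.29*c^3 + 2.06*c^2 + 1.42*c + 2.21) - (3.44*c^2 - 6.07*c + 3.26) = 0.52*c^6 + 0.92*c^5 + 0.84*c^4 - 3.29*c^3 - 1.38*c^2 + 7.49*c - 1.05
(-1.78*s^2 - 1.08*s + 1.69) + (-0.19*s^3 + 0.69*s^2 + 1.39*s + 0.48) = -0.19*s^3 - 1.09*s^2 + 0.31*s + 2.17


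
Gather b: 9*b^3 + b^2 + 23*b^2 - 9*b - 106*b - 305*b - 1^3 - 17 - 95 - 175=9*b^3 + 24*b^2 - 420*b - 288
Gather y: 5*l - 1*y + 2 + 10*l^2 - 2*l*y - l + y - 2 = 10*l^2 - 2*l*y + 4*l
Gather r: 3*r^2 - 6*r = 3*r^2 - 6*r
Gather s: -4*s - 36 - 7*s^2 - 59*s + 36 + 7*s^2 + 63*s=0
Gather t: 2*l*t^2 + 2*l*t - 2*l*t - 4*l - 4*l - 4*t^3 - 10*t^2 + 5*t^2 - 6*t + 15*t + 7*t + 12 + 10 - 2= -8*l - 4*t^3 + t^2*(2*l - 5) + 16*t + 20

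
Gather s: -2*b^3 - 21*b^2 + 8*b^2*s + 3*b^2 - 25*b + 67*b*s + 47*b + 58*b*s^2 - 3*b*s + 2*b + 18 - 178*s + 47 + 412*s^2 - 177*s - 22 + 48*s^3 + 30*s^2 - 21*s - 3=-2*b^3 - 18*b^2 + 24*b + 48*s^3 + s^2*(58*b + 442) + s*(8*b^2 + 64*b - 376) + 40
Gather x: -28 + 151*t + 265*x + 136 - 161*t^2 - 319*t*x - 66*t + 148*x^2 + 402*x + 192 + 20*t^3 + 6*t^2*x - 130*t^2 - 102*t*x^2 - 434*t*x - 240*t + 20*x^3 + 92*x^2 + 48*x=20*t^3 - 291*t^2 - 155*t + 20*x^3 + x^2*(240 - 102*t) + x*(6*t^2 - 753*t + 715) + 300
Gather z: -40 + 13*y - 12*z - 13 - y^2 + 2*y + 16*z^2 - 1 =-y^2 + 15*y + 16*z^2 - 12*z - 54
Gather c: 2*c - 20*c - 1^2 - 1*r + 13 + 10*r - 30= -18*c + 9*r - 18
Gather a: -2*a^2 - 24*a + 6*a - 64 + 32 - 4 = -2*a^2 - 18*a - 36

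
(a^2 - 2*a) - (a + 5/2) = a^2 - 3*a - 5/2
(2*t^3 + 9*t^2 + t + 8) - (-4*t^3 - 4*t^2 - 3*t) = 6*t^3 + 13*t^2 + 4*t + 8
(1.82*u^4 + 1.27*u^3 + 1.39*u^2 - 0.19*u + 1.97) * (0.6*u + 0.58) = 1.092*u^5 + 1.8176*u^4 + 1.5706*u^3 + 0.6922*u^2 + 1.0718*u + 1.1426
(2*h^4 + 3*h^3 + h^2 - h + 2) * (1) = 2*h^4 + 3*h^3 + h^2 - h + 2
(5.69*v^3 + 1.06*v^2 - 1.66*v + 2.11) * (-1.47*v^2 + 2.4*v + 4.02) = -8.3643*v^5 + 12.0978*v^4 + 27.858*v^3 - 2.8245*v^2 - 1.6092*v + 8.4822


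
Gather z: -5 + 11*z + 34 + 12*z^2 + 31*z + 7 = 12*z^2 + 42*z + 36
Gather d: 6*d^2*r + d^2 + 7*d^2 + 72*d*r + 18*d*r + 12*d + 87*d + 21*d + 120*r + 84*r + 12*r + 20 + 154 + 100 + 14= d^2*(6*r + 8) + d*(90*r + 120) + 216*r + 288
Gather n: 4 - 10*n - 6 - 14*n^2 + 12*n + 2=-14*n^2 + 2*n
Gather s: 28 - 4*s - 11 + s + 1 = 18 - 3*s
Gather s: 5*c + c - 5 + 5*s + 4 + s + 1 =6*c + 6*s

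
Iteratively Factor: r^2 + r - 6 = (r - 2)*(r + 3)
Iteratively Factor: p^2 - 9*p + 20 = (p - 4)*(p - 5)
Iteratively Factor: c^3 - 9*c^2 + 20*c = (c)*(c^2 - 9*c + 20) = c*(c - 5)*(c - 4)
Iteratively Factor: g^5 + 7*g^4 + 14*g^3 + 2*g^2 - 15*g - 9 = (g + 1)*(g^4 + 6*g^3 + 8*g^2 - 6*g - 9) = (g - 1)*(g + 1)*(g^3 + 7*g^2 + 15*g + 9) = (g - 1)*(g + 1)^2*(g^2 + 6*g + 9) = (g - 1)*(g + 1)^2*(g + 3)*(g + 3)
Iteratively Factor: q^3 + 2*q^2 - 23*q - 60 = (q + 3)*(q^2 - q - 20) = (q - 5)*(q + 3)*(q + 4)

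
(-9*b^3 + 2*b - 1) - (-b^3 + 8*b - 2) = -8*b^3 - 6*b + 1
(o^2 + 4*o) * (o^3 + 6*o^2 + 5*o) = o^5 + 10*o^4 + 29*o^3 + 20*o^2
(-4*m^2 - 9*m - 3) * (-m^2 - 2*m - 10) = 4*m^4 + 17*m^3 + 61*m^2 + 96*m + 30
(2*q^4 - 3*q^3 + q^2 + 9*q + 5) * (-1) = -2*q^4 + 3*q^3 - q^2 - 9*q - 5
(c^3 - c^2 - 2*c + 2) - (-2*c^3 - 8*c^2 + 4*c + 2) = 3*c^3 + 7*c^2 - 6*c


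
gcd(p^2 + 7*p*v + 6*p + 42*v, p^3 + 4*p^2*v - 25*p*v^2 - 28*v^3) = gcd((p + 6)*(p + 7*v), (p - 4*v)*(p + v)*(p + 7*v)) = p + 7*v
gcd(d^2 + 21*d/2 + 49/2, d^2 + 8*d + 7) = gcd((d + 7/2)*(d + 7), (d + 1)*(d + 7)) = d + 7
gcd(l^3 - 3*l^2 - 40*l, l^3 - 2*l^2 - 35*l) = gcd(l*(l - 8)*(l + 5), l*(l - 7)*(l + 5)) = l^2 + 5*l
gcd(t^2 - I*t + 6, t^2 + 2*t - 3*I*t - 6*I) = t - 3*I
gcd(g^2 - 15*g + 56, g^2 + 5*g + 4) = 1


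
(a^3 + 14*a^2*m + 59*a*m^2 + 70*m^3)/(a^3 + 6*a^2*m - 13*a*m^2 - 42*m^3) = (a + 5*m)/(a - 3*m)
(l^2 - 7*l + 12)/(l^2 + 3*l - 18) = (l - 4)/(l + 6)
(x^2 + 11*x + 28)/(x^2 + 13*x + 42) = (x + 4)/(x + 6)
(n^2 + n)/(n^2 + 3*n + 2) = n/(n + 2)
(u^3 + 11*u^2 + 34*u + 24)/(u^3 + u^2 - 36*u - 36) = (u + 4)/(u - 6)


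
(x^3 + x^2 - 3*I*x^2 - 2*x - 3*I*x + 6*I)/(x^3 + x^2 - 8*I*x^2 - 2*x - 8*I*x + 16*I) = (x - 3*I)/(x - 8*I)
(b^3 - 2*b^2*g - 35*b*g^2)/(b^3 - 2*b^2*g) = (b^2 - 2*b*g - 35*g^2)/(b*(b - 2*g))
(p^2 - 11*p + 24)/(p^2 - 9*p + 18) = (p - 8)/(p - 6)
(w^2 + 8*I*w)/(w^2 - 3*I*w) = (w + 8*I)/(w - 3*I)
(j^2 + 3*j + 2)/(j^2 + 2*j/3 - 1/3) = 3*(j + 2)/(3*j - 1)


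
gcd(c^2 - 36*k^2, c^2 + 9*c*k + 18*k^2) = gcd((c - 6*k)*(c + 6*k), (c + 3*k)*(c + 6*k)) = c + 6*k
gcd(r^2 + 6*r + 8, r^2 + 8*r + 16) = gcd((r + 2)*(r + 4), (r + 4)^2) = r + 4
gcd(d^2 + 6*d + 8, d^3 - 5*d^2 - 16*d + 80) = d + 4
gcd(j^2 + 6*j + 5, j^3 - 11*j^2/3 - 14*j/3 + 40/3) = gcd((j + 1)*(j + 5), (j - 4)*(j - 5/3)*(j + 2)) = 1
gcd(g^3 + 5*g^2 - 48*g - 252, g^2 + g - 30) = g + 6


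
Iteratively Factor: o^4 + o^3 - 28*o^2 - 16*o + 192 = (o - 4)*(o^3 + 5*o^2 - 8*o - 48) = (o - 4)*(o - 3)*(o^2 + 8*o + 16) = (o - 4)*(o - 3)*(o + 4)*(o + 4)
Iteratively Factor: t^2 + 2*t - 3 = (t + 3)*(t - 1)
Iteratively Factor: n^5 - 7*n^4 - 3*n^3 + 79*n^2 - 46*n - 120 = (n + 3)*(n^4 - 10*n^3 + 27*n^2 - 2*n - 40) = (n - 5)*(n + 3)*(n^3 - 5*n^2 + 2*n + 8) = (n - 5)*(n + 1)*(n + 3)*(n^2 - 6*n + 8) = (n - 5)*(n - 2)*(n + 1)*(n + 3)*(n - 4)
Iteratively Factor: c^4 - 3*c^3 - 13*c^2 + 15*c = (c)*(c^3 - 3*c^2 - 13*c + 15) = c*(c - 1)*(c^2 - 2*c - 15) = c*(c - 1)*(c + 3)*(c - 5)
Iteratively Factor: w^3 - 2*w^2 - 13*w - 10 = (w + 1)*(w^2 - 3*w - 10) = (w - 5)*(w + 1)*(w + 2)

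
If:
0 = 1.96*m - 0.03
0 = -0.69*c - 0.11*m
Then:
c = -0.00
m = 0.02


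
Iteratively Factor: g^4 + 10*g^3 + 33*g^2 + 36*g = (g + 4)*(g^3 + 6*g^2 + 9*g) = (g + 3)*(g + 4)*(g^2 + 3*g) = g*(g + 3)*(g + 4)*(g + 3)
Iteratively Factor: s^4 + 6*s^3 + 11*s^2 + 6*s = (s + 2)*(s^3 + 4*s^2 + 3*s) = (s + 1)*(s + 2)*(s^2 + 3*s) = (s + 1)*(s + 2)*(s + 3)*(s)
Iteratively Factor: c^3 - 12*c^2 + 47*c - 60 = (c - 3)*(c^2 - 9*c + 20) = (c - 5)*(c - 3)*(c - 4)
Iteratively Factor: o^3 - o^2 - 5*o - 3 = (o + 1)*(o^2 - 2*o - 3) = (o - 3)*(o + 1)*(o + 1)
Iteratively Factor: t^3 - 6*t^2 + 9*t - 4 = (t - 4)*(t^2 - 2*t + 1) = (t - 4)*(t - 1)*(t - 1)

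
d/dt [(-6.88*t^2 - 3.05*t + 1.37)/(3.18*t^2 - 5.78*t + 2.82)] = (49.4654*t^2 - 47.5164*t - 0.682399999999999)/(10.1124*t^4 - 36.7608*t^3 + 51.3436*t^2 - 32.5992*t + 7.9524)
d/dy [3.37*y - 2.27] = 3.37000000000000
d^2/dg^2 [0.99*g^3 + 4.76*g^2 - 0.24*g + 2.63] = 5.94*g + 9.52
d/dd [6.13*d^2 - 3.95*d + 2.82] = 12.26*d - 3.95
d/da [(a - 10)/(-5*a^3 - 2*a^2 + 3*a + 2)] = 2*(5*a^3 - 74*a^2 - 20*a + 16)/(25*a^6 + 20*a^5 - 26*a^4 - 32*a^3 + a^2 + 12*a + 4)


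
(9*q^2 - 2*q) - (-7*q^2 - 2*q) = 16*q^2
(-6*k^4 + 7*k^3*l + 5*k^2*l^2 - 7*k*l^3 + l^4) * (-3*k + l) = 18*k^5 - 27*k^4*l - 8*k^3*l^2 + 26*k^2*l^3 - 10*k*l^4 + l^5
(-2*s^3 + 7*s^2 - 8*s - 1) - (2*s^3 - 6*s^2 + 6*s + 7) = -4*s^3 + 13*s^2 - 14*s - 8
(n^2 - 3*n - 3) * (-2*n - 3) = -2*n^3 + 3*n^2 + 15*n + 9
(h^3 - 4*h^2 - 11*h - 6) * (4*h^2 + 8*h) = 4*h^5 - 8*h^4 - 76*h^3 - 112*h^2 - 48*h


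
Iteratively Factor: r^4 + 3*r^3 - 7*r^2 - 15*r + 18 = (r + 3)*(r^3 - 7*r + 6) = (r - 2)*(r + 3)*(r^2 + 2*r - 3) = (r - 2)*(r + 3)^2*(r - 1)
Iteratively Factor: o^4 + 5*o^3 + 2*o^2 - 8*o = (o + 4)*(o^3 + o^2 - 2*o) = (o + 2)*(o + 4)*(o^2 - o) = o*(o + 2)*(o + 4)*(o - 1)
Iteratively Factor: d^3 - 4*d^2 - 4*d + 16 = (d - 4)*(d^2 - 4) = (d - 4)*(d + 2)*(d - 2)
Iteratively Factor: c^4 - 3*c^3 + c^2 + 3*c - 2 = (c - 1)*(c^3 - 2*c^2 - c + 2) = (c - 2)*(c - 1)*(c^2 - 1) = (c - 2)*(c - 1)^2*(c + 1)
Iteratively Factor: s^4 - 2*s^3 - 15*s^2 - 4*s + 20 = (s - 1)*(s^3 - s^2 - 16*s - 20) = (s - 5)*(s - 1)*(s^2 + 4*s + 4) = (s - 5)*(s - 1)*(s + 2)*(s + 2)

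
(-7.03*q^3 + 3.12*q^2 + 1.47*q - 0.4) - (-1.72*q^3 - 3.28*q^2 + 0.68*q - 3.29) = -5.31*q^3 + 6.4*q^2 + 0.79*q + 2.89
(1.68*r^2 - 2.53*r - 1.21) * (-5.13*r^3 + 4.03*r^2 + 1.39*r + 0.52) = -8.6184*r^5 + 19.7493*r^4 - 1.6534*r^3 - 7.5194*r^2 - 2.9975*r - 0.6292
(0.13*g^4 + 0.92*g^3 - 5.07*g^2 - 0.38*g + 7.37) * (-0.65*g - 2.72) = -0.0845*g^5 - 0.9516*g^4 + 0.7931*g^3 + 14.0374*g^2 - 3.7569*g - 20.0464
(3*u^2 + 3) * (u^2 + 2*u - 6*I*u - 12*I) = 3*u^4 + 6*u^3 - 18*I*u^3 + 3*u^2 - 36*I*u^2 + 6*u - 18*I*u - 36*I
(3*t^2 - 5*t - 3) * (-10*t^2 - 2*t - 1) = -30*t^4 + 44*t^3 + 37*t^2 + 11*t + 3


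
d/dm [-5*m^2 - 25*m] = -10*m - 25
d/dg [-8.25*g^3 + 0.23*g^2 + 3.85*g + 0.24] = -24.75*g^2 + 0.46*g + 3.85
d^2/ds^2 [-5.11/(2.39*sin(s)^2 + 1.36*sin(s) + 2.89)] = (116.755324*sin(s)^4 + 49.828632*sin(s)^3 - 306.862654*sin(s)^2 - 119.741608*sin(s) + 51.68765)/(2.39*sin(s)^2 + 1.36*sin(s) + 2.89)^3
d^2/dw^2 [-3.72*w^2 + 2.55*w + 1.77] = -7.44000000000000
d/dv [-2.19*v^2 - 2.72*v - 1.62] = -4.38*v - 2.72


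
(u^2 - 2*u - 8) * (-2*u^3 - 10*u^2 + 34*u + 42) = -2*u^5 - 6*u^4 + 70*u^3 + 54*u^2 - 356*u - 336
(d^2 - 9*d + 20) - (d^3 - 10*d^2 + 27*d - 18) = -d^3 + 11*d^2 - 36*d + 38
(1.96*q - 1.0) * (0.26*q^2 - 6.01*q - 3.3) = 0.5096*q^3 - 12.0396*q^2 - 0.458*q + 3.3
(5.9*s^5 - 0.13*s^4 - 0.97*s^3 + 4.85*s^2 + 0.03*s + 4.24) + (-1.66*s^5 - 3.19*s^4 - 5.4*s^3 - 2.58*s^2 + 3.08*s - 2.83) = 4.24*s^5 - 3.32*s^4 - 6.37*s^3 + 2.27*s^2 + 3.11*s + 1.41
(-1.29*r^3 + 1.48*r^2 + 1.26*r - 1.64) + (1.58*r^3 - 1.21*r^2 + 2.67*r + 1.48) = 0.29*r^3 + 0.27*r^2 + 3.93*r - 0.16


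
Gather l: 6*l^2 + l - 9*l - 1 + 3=6*l^2 - 8*l + 2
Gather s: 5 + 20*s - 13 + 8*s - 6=28*s - 14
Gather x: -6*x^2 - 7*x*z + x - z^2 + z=-6*x^2 + x*(1 - 7*z) - z^2 + z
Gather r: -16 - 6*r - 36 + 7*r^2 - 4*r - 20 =7*r^2 - 10*r - 72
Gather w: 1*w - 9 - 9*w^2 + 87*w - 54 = -9*w^2 + 88*w - 63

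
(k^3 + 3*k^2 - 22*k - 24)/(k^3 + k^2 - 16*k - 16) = (k + 6)/(k + 4)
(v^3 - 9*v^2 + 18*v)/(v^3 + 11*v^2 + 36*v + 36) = v*(v^2 - 9*v + 18)/(v^3 + 11*v^2 + 36*v + 36)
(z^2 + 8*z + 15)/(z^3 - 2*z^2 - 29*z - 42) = (z + 5)/(z^2 - 5*z - 14)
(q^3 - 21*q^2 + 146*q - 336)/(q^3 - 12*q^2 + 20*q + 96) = (q - 7)/(q + 2)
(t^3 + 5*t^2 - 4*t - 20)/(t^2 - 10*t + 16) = (t^2 + 7*t + 10)/(t - 8)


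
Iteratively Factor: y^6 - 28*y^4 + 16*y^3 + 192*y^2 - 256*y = (y - 4)*(y^5 + 4*y^4 - 12*y^3 - 32*y^2 + 64*y) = (y - 4)*(y + 4)*(y^4 - 12*y^2 + 16*y) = y*(y - 4)*(y + 4)*(y^3 - 12*y + 16) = y*(y - 4)*(y + 4)^2*(y^2 - 4*y + 4) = y*(y - 4)*(y - 2)*(y + 4)^2*(y - 2)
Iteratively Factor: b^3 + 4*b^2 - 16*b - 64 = (b + 4)*(b^2 - 16) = (b - 4)*(b + 4)*(b + 4)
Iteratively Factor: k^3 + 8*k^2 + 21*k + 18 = (k + 3)*(k^2 + 5*k + 6) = (k + 3)^2*(k + 2)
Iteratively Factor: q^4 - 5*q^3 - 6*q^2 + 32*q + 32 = (q + 2)*(q^3 - 7*q^2 + 8*q + 16) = (q + 1)*(q + 2)*(q^2 - 8*q + 16) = (q - 4)*(q + 1)*(q + 2)*(q - 4)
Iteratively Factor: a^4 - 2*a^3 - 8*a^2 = (a)*(a^3 - 2*a^2 - 8*a) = a*(a + 2)*(a^2 - 4*a) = a^2*(a + 2)*(a - 4)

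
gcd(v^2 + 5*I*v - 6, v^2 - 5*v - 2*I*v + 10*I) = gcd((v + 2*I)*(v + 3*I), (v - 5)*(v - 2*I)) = 1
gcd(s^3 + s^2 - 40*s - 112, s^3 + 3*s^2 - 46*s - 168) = s^2 - 3*s - 28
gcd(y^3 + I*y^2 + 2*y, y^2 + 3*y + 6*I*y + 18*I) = 1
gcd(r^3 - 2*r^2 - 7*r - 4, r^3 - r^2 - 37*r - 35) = r + 1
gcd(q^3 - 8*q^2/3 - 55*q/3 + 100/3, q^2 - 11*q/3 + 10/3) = q - 5/3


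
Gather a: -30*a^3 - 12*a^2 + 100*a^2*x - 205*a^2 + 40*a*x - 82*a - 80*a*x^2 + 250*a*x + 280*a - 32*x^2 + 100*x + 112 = -30*a^3 + a^2*(100*x - 217) + a*(-80*x^2 + 290*x + 198) - 32*x^2 + 100*x + 112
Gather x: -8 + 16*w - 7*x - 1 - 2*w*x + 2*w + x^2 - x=18*w + x^2 + x*(-2*w - 8) - 9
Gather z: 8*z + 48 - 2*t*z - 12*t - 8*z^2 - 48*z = -12*t - 8*z^2 + z*(-2*t - 40) + 48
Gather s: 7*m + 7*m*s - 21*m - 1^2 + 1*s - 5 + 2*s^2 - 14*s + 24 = -14*m + 2*s^2 + s*(7*m - 13) + 18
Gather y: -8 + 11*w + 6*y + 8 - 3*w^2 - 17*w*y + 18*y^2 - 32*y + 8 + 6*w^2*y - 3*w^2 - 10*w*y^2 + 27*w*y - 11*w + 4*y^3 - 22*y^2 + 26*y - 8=-6*w^2 + 4*y^3 + y^2*(-10*w - 4) + y*(6*w^2 + 10*w)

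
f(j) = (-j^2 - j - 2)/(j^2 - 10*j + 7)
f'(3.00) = 0.21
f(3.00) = 1.00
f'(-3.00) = 0.05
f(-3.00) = -0.17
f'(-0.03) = -0.50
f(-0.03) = -0.27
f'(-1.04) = -0.01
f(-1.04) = -0.11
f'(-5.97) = 0.04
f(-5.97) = -0.31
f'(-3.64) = 0.05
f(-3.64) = -0.20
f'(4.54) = 0.49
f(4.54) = 1.53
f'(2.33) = 0.08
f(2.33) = 0.90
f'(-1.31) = 0.01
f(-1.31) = -0.11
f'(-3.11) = 0.05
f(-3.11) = -0.18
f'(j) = (10 - 2*j)*(-j^2 - j - 2)/(j^2 - 10*j + 7)^2 + (-2*j - 1)/(j^2 - 10*j + 7)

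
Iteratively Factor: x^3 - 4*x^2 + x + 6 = (x - 3)*(x^2 - x - 2) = (x - 3)*(x - 2)*(x + 1)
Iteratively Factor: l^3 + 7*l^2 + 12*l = (l + 3)*(l^2 + 4*l) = (l + 3)*(l + 4)*(l)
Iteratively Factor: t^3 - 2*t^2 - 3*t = (t - 3)*(t^2 + t) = (t - 3)*(t + 1)*(t)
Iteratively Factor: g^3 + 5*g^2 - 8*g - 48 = (g + 4)*(g^2 + g - 12) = (g + 4)^2*(g - 3)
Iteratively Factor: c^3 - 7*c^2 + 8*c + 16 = (c - 4)*(c^2 - 3*c - 4) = (c - 4)*(c + 1)*(c - 4)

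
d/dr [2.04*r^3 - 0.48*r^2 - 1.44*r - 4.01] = 6.12*r^2 - 0.96*r - 1.44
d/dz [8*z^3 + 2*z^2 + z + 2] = 24*z^2 + 4*z + 1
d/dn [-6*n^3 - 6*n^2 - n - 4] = -18*n^2 - 12*n - 1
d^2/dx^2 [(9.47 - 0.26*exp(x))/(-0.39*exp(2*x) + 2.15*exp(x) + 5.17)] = (0.039546*exp(4*x) - 5.543538*exp(3*x) + 26.967213*exp(2*x) - 123.042549*exp(x) + 112.213299)*exp(x)/(0.059319*exp(6*x) - 0.981045*exp(5*x) + 3.049254*exp(4*x) + 16.071895*exp(3*x) - 40.422162*exp(2*x) - 172.401405*exp(x) - 138.188413)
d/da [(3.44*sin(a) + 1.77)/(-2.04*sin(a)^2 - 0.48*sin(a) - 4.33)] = (7.0176*sin(a)^2 + 7.2216*sin(a) - 14.0456)*cos(a)/(4.1616*sin(a)^4 + 1.9584*sin(a)^3 + 17.8968*sin(a)^2 + 4.1568*sin(a) + 18.7489)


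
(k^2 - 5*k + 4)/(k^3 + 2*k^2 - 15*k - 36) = (k - 1)/(k^2 + 6*k + 9)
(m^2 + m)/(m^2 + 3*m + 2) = m/(m + 2)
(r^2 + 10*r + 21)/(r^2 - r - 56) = (r + 3)/(r - 8)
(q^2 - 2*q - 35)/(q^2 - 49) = (q + 5)/(q + 7)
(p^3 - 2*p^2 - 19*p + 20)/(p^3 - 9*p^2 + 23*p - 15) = (p + 4)/(p - 3)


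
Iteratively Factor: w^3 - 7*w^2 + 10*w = (w)*(w^2 - 7*w + 10) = w*(w - 5)*(w - 2)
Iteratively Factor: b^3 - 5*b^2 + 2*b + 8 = (b - 4)*(b^2 - b - 2) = (b - 4)*(b - 2)*(b + 1)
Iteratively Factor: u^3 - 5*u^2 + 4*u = (u)*(u^2 - 5*u + 4) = u*(u - 4)*(u - 1)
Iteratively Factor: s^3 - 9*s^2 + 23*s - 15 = (s - 3)*(s^2 - 6*s + 5) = (s - 3)*(s - 1)*(s - 5)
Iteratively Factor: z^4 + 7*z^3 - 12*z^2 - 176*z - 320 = (z + 4)*(z^3 + 3*z^2 - 24*z - 80) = (z - 5)*(z + 4)*(z^2 + 8*z + 16) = (z - 5)*(z + 4)^2*(z + 4)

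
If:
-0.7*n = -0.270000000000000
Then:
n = 0.39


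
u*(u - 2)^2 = u^3 - 4*u^2 + 4*u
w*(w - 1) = w^2 - w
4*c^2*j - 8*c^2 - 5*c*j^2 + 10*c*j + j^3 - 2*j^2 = (-4*c + j)*(-c + j)*(j - 2)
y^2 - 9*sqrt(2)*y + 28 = (y - 7*sqrt(2))*(y - 2*sqrt(2))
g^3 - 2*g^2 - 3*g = g*(g - 3)*(g + 1)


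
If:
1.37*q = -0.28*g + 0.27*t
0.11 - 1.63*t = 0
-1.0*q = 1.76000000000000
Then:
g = 8.68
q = -1.76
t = 0.07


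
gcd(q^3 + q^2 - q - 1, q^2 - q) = q - 1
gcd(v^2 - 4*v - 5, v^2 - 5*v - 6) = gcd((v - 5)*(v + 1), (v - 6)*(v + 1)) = v + 1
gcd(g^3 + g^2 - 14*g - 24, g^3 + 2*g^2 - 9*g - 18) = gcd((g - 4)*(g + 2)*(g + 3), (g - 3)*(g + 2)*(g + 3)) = g^2 + 5*g + 6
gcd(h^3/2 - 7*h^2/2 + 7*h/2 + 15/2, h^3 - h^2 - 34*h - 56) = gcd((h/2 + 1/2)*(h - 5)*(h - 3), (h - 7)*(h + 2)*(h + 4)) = 1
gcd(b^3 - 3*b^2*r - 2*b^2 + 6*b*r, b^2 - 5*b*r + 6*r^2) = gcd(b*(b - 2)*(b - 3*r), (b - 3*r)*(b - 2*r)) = -b + 3*r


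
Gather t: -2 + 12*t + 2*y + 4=12*t + 2*y + 2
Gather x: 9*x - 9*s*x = x*(9 - 9*s)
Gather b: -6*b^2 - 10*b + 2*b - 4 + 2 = -6*b^2 - 8*b - 2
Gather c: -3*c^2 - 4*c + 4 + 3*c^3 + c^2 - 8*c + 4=3*c^3 - 2*c^2 - 12*c + 8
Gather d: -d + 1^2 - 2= -d - 1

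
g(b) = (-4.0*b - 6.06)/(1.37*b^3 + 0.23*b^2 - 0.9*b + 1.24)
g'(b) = (-4.0*b - 6.06)*(-4.11*b^2 - 0.46*b + 0.9)/(1.37*b^3 + 0.23*b^2 - 0.9*b + 1.24)^2 - 4.0/(1.37*b^3 + 0.23*b^2 - 0.9*b + 1.24)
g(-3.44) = -0.16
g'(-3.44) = -0.07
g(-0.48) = -2.63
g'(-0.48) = -2.83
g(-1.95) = -0.28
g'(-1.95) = 0.03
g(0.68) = -7.54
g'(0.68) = 5.06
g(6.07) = -0.10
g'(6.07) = 0.04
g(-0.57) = -2.40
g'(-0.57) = -2.28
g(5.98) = -0.10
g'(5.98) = 0.04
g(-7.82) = -0.04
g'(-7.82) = -0.01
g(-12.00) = -0.02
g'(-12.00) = -0.00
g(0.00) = -4.89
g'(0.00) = -6.77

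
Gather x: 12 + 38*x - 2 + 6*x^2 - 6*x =6*x^2 + 32*x + 10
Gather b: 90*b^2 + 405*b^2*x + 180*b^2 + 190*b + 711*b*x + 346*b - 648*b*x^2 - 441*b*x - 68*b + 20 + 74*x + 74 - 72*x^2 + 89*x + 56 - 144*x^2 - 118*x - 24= b^2*(405*x + 270) + b*(-648*x^2 + 270*x + 468) - 216*x^2 + 45*x + 126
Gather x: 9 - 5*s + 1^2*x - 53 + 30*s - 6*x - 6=25*s - 5*x - 50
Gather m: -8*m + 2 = 2 - 8*m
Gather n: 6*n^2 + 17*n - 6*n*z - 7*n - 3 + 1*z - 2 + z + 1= 6*n^2 + n*(10 - 6*z) + 2*z - 4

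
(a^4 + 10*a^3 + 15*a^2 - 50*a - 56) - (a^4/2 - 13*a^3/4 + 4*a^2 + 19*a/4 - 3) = a^4/2 + 53*a^3/4 + 11*a^2 - 219*a/4 - 53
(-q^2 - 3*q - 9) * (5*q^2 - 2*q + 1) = -5*q^4 - 13*q^3 - 40*q^2 + 15*q - 9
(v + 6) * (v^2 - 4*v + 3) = v^3 + 2*v^2 - 21*v + 18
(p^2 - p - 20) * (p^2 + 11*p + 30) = p^4 + 10*p^3 - p^2 - 250*p - 600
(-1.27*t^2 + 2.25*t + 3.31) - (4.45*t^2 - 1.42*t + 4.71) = -5.72*t^2 + 3.67*t - 1.4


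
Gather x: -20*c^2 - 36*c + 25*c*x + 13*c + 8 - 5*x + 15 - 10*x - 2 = -20*c^2 - 23*c + x*(25*c - 15) + 21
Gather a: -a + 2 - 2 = -a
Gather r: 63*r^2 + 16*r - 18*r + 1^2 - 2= 63*r^2 - 2*r - 1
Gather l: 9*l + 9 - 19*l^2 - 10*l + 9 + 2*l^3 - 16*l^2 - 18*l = 2*l^3 - 35*l^2 - 19*l + 18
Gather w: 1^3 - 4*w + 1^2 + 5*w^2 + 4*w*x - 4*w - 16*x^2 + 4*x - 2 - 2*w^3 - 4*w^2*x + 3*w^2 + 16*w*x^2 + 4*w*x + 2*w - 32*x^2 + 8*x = -2*w^3 + w^2*(8 - 4*x) + w*(16*x^2 + 8*x - 6) - 48*x^2 + 12*x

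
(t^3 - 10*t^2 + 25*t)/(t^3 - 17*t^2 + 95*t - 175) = t/(t - 7)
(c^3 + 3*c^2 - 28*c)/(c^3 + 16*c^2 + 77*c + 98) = c*(c - 4)/(c^2 + 9*c + 14)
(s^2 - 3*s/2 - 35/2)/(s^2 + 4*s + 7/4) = 2*(s - 5)/(2*s + 1)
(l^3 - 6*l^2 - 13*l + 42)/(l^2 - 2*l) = l - 4 - 21/l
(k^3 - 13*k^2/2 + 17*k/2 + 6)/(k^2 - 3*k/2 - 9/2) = (2*k^2 - 7*k - 4)/(2*k + 3)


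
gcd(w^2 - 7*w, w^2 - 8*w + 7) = w - 7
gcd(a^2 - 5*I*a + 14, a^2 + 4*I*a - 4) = a + 2*I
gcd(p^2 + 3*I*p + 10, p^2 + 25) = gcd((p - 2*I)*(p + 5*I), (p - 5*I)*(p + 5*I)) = p + 5*I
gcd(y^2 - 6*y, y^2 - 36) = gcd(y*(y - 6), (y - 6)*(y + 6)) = y - 6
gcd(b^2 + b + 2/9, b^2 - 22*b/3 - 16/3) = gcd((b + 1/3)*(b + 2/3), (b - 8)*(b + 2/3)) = b + 2/3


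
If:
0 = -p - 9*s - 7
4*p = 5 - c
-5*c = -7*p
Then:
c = 35/27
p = 25/27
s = -214/243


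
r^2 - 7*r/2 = r*(r - 7/2)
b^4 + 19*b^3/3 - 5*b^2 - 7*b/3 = b*(b - 1)*(b + 1/3)*(b + 7)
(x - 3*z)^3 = x^3 - 9*x^2*z + 27*x*z^2 - 27*z^3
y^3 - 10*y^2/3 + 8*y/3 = y*(y - 2)*(y - 4/3)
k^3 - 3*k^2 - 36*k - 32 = (k - 8)*(k + 1)*(k + 4)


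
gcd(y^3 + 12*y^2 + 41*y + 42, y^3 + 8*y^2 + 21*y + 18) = y^2 + 5*y + 6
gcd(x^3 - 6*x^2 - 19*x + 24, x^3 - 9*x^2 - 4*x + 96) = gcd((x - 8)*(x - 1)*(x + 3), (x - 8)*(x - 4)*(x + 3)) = x^2 - 5*x - 24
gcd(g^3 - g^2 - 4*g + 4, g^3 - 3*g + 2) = g^2 + g - 2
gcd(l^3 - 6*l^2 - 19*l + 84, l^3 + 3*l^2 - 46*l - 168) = l^2 - 3*l - 28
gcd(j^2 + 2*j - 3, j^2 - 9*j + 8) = j - 1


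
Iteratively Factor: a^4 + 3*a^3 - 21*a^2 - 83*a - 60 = (a + 3)*(a^3 - 21*a - 20) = (a + 1)*(a + 3)*(a^2 - a - 20) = (a + 1)*(a + 3)*(a + 4)*(a - 5)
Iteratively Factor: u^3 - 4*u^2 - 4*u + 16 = (u - 2)*(u^2 - 2*u - 8) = (u - 4)*(u - 2)*(u + 2)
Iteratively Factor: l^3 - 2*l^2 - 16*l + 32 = (l - 2)*(l^2 - 16) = (l - 2)*(l + 4)*(l - 4)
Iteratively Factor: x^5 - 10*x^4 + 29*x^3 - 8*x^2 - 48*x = (x)*(x^4 - 10*x^3 + 29*x^2 - 8*x - 48) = x*(x - 4)*(x^3 - 6*x^2 + 5*x + 12) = x*(x - 4)*(x - 3)*(x^2 - 3*x - 4) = x*(x - 4)^2*(x - 3)*(x + 1)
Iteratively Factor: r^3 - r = (r + 1)*(r^2 - r) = r*(r + 1)*(r - 1)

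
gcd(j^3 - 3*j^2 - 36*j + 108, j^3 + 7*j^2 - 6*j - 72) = j^2 + 3*j - 18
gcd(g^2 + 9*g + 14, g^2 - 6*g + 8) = 1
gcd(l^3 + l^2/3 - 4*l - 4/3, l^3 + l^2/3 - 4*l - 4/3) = l^3 + l^2/3 - 4*l - 4/3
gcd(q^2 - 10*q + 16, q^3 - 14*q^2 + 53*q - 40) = q - 8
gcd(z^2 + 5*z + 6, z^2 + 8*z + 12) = z + 2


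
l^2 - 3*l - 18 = (l - 6)*(l + 3)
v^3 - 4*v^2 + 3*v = v*(v - 3)*(v - 1)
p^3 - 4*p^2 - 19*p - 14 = (p - 7)*(p + 1)*(p + 2)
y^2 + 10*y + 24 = (y + 4)*(y + 6)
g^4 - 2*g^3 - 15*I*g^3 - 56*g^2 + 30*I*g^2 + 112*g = g*(g - 2)*(g - 8*I)*(g - 7*I)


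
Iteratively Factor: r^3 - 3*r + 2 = (r - 1)*(r^2 + r - 2) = (r - 1)^2*(r + 2)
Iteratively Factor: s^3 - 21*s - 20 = (s + 1)*(s^2 - s - 20) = (s + 1)*(s + 4)*(s - 5)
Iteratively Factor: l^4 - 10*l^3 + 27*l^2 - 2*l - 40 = (l - 5)*(l^3 - 5*l^2 + 2*l + 8) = (l - 5)*(l - 2)*(l^2 - 3*l - 4) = (l - 5)*(l - 4)*(l - 2)*(l + 1)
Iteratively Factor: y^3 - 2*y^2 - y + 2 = (y - 2)*(y^2 - 1) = (y - 2)*(y - 1)*(y + 1)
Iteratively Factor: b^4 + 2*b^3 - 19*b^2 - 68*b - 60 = (b - 5)*(b^3 + 7*b^2 + 16*b + 12) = (b - 5)*(b + 2)*(b^2 + 5*b + 6) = (b - 5)*(b + 2)*(b + 3)*(b + 2)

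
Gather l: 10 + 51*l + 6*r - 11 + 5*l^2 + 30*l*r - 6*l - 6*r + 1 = 5*l^2 + l*(30*r + 45)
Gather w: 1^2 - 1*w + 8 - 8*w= 9 - 9*w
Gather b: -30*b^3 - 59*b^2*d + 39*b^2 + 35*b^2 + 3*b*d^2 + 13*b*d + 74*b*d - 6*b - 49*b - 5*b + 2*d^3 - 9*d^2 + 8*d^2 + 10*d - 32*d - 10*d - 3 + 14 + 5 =-30*b^3 + b^2*(74 - 59*d) + b*(3*d^2 + 87*d - 60) + 2*d^3 - d^2 - 32*d + 16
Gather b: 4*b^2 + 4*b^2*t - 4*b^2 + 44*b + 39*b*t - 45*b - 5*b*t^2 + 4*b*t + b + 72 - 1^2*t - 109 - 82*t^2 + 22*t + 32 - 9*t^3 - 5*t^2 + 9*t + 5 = 4*b^2*t + b*(-5*t^2 + 43*t) - 9*t^3 - 87*t^2 + 30*t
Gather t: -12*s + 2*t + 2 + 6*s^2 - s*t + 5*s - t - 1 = 6*s^2 - 7*s + t*(1 - s) + 1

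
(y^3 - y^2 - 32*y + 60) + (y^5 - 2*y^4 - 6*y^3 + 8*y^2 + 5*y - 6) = y^5 - 2*y^4 - 5*y^3 + 7*y^2 - 27*y + 54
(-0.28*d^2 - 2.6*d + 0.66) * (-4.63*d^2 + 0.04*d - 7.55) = 1.2964*d^4 + 12.0268*d^3 - 1.0458*d^2 + 19.6564*d - 4.983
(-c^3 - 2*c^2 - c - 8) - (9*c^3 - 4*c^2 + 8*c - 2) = -10*c^3 + 2*c^2 - 9*c - 6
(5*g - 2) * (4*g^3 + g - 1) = 20*g^4 - 8*g^3 + 5*g^2 - 7*g + 2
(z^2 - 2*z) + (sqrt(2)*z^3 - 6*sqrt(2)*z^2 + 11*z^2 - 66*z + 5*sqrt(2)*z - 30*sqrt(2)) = sqrt(2)*z^3 - 6*sqrt(2)*z^2 + 12*z^2 - 68*z + 5*sqrt(2)*z - 30*sqrt(2)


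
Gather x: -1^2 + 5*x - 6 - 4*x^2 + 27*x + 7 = -4*x^2 + 32*x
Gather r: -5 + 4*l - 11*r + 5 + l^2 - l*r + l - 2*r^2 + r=l^2 + 5*l - 2*r^2 + r*(-l - 10)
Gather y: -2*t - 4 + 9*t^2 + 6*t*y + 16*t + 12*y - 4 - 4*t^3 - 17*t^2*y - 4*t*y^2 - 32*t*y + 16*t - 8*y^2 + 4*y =-4*t^3 + 9*t^2 + 30*t + y^2*(-4*t - 8) + y*(-17*t^2 - 26*t + 16) - 8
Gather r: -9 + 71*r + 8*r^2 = 8*r^2 + 71*r - 9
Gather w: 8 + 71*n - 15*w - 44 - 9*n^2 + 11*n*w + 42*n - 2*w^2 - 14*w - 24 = -9*n^2 + 113*n - 2*w^2 + w*(11*n - 29) - 60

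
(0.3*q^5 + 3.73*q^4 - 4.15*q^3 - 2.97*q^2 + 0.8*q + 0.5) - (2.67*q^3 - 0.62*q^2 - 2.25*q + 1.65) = 0.3*q^5 + 3.73*q^4 - 6.82*q^3 - 2.35*q^2 + 3.05*q - 1.15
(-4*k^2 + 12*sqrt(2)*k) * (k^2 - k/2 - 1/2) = -4*k^4 + 2*k^3 + 12*sqrt(2)*k^3 - 6*sqrt(2)*k^2 + 2*k^2 - 6*sqrt(2)*k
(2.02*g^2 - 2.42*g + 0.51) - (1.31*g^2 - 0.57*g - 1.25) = 0.71*g^2 - 1.85*g + 1.76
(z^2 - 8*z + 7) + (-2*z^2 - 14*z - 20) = -z^2 - 22*z - 13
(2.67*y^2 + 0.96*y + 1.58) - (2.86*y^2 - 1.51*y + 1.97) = -0.19*y^2 + 2.47*y - 0.39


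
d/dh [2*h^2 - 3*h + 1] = 4*h - 3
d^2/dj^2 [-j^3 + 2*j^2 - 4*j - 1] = 4 - 6*j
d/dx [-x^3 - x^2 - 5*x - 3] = -3*x^2 - 2*x - 5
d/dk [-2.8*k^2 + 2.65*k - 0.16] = 2.65 - 5.6*k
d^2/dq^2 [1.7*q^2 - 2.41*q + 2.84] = 3.40000000000000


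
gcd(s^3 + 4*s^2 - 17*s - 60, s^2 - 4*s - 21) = s + 3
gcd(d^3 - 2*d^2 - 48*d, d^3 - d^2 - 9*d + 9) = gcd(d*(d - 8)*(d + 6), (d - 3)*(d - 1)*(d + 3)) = 1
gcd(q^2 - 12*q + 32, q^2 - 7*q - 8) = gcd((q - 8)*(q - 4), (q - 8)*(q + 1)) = q - 8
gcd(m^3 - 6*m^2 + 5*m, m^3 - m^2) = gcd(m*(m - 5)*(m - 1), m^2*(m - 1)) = m^2 - m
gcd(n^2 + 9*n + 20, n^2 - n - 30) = n + 5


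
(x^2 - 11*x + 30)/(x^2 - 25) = (x - 6)/(x + 5)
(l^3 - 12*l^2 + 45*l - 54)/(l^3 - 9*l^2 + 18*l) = (l - 3)/l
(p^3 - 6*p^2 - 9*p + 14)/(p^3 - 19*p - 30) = (p^2 - 8*p + 7)/(p^2 - 2*p - 15)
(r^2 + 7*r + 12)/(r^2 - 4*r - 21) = (r + 4)/(r - 7)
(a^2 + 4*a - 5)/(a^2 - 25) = (a - 1)/(a - 5)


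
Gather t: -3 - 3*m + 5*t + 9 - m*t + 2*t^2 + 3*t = -3*m + 2*t^2 + t*(8 - m) + 6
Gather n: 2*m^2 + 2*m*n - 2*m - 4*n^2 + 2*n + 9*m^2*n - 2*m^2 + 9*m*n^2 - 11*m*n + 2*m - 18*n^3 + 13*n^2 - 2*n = -18*n^3 + n^2*(9*m + 9) + n*(9*m^2 - 9*m)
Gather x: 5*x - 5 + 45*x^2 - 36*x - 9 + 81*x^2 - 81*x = 126*x^2 - 112*x - 14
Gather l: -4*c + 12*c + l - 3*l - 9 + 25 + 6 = 8*c - 2*l + 22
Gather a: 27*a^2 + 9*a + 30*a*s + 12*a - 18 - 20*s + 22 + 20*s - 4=27*a^2 + a*(30*s + 21)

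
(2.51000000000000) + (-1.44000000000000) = 1.07000000000000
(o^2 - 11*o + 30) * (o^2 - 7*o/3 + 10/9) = o^4 - 40*o^3/3 + 511*o^2/9 - 740*o/9 + 100/3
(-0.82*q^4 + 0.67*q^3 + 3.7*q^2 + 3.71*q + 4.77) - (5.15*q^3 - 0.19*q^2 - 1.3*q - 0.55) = -0.82*q^4 - 4.48*q^3 + 3.89*q^2 + 5.01*q + 5.32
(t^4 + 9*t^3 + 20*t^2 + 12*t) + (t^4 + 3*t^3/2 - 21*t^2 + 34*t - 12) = 2*t^4 + 21*t^3/2 - t^2 + 46*t - 12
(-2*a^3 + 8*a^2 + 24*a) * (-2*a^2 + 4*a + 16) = 4*a^5 - 24*a^4 - 48*a^3 + 224*a^2 + 384*a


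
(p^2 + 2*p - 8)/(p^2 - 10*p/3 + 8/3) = 3*(p + 4)/(3*p - 4)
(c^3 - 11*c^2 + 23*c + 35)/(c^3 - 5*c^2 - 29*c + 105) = (c^2 - 4*c - 5)/(c^2 + 2*c - 15)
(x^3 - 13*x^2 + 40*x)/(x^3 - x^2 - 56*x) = (x - 5)/(x + 7)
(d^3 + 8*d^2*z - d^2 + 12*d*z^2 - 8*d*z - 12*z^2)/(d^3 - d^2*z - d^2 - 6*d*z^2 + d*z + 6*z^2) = (-d - 6*z)/(-d + 3*z)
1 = 1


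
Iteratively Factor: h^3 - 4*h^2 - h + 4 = (h - 4)*(h^2 - 1) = (h - 4)*(h - 1)*(h + 1)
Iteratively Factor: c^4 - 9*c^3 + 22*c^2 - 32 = (c + 1)*(c^3 - 10*c^2 + 32*c - 32) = (c - 4)*(c + 1)*(c^2 - 6*c + 8) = (c - 4)^2*(c + 1)*(c - 2)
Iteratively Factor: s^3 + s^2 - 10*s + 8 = (s - 1)*(s^2 + 2*s - 8) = (s - 1)*(s + 4)*(s - 2)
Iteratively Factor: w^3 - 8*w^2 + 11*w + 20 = (w - 5)*(w^2 - 3*w - 4) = (w - 5)*(w + 1)*(w - 4)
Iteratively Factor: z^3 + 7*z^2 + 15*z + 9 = (z + 1)*(z^2 + 6*z + 9) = (z + 1)*(z + 3)*(z + 3)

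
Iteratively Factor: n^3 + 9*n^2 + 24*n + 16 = (n + 4)*(n^2 + 5*n + 4) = (n + 4)^2*(n + 1)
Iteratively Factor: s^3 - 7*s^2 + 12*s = (s - 3)*(s^2 - 4*s) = (s - 4)*(s - 3)*(s)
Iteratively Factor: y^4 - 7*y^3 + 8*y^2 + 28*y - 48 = (y - 3)*(y^3 - 4*y^2 - 4*y + 16) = (y - 3)*(y - 2)*(y^2 - 2*y - 8) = (y - 4)*(y - 3)*(y - 2)*(y + 2)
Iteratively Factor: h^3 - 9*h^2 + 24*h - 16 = (h - 1)*(h^2 - 8*h + 16) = (h - 4)*(h - 1)*(h - 4)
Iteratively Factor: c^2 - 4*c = (c - 4)*(c)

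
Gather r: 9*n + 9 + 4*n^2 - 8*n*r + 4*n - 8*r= 4*n^2 + 13*n + r*(-8*n - 8) + 9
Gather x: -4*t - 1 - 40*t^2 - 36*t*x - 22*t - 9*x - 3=-40*t^2 - 26*t + x*(-36*t - 9) - 4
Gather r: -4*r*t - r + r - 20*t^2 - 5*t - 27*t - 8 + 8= -4*r*t - 20*t^2 - 32*t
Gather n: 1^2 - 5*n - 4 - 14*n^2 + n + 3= -14*n^2 - 4*n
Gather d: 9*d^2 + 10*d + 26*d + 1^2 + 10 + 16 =9*d^2 + 36*d + 27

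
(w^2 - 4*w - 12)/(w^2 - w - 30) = (w + 2)/(w + 5)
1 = 1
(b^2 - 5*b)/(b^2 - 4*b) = (b - 5)/(b - 4)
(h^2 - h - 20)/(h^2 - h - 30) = (-h^2 + h + 20)/(-h^2 + h + 30)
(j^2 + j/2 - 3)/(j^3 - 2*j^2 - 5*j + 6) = (j - 3/2)/(j^2 - 4*j + 3)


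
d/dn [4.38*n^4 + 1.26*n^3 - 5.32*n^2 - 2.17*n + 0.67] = 17.52*n^3 + 3.78*n^2 - 10.64*n - 2.17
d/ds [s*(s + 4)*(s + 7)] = 3*s^2 + 22*s + 28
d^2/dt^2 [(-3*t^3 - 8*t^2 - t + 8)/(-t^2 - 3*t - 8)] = 40*(-t^3 + 24*t + 24)/(t^6 + 9*t^5 + 51*t^4 + 171*t^3 + 408*t^2 + 576*t + 512)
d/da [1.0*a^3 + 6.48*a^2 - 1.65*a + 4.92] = 3.0*a^2 + 12.96*a - 1.65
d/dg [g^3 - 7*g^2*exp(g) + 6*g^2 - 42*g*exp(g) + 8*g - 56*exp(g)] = -7*g^2*exp(g) + 3*g^2 - 56*g*exp(g) + 12*g - 98*exp(g) + 8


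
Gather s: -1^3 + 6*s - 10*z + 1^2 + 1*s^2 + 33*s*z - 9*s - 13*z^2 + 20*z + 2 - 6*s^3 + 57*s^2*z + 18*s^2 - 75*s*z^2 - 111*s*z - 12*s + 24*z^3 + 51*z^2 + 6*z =-6*s^3 + s^2*(57*z + 19) + s*(-75*z^2 - 78*z - 15) + 24*z^3 + 38*z^2 + 16*z + 2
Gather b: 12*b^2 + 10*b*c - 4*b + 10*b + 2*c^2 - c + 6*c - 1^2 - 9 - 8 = 12*b^2 + b*(10*c + 6) + 2*c^2 + 5*c - 18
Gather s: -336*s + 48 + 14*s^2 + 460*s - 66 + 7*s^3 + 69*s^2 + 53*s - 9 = 7*s^3 + 83*s^2 + 177*s - 27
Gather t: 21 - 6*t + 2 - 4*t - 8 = 15 - 10*t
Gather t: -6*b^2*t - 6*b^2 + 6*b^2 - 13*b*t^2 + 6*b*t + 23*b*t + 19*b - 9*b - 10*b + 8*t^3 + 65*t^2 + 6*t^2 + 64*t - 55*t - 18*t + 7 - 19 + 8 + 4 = 8*t^3 + t^2*(71 - 13*b) + t*(-6*b^2 + 29*b - 9)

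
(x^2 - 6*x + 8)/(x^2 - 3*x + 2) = (x - 4)/(x - 1)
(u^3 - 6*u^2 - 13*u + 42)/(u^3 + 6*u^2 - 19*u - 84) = (u^2 - 9*u + 14)/(u^2 + 3*u - 28)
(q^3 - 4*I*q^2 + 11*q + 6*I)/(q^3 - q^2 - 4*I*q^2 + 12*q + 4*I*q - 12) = (q^2 + 2*I*q - 1)/(q^2 + q*(-1 + 2*I) - 2*I)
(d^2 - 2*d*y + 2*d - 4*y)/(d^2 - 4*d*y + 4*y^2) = (-d - 2)/(-d + 2*y)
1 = 1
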